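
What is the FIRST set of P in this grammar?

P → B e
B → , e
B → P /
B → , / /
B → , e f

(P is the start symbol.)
To compute FIRST(P), examine every production with P on the left-hand side, reading each right-hand side left to right until a non-nullable symbol is reached.

FIRST sets of the other non-terminals involved (by the same procedure, iterated to a fixed point):
  FIRST(B) = { ',' }

From P → B e:
  - B is a non-terminal: add FIRST(B) \ {ε} = { ',' }
    B is not nullable, so stop

Collecting: FIRST(P) = { ',' }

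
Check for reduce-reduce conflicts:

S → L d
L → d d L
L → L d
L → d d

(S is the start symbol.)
Yes — I7: [L → L d .] vs [S → L d .]

A reduce-reduce conflict occurs when an LR(0) state has two complete items [A → α .] and [B → β .] — both call for a reduction, and with no lookahead the parser cannot choose between them.

Augment with S' → S and build the canonical LR(0) collection (I0 = CLOSURE({[S' → . S]}), then GOTO on every symbol after a dot until no new states appear). It has 8 states:
  I0: { [L → . L d], [L → . d d L], [L → . d d], [S → . L d], [S' → . S] }  — shift
  I1: { [L → L . d], [S → L . d] }  — shift
  I2: { [S' → S .] }  — accept
  I3: { [L → d . d L], [L → d . d] }  — shift
  I4: { [L → . L d], [L → . d d L], [L → . d d], [L → d d . L], [L → d d .] }  — shift, reduce
  I5: { [L → L . d], [L → d d L .] }  — shift, reduce
  I6: { [L → L d .] }  — reduce
  I7: { [L → L d .], [S → L d .] }  — 2 reduces

I7 contains complete items [L → L d .], [S → L d .] — reduce-reduce conflict.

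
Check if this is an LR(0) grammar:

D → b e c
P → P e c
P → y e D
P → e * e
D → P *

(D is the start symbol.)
Yes, the grammar is LR(0)

A grammar is LR(0) if no state in the canonical LR(0) collection has:
  - both a shift item (dot before a terminal) and a complete item (shift-reduce conflict), or
  - two or more complete items (reduce-reduce conflict; the accept item [D' → D .] counts as a complete item here).

Augment with D' → D and build the canonical LR(0) collection (I0 = CLOSURE({[D' → . D]}), then GOTO on every symbol after a dot until no new states appear). It has 15 states:
  I0: { [D → . P *], [D → . b e c], [D' → . D], [P → . P e c], [P → . e * e], [P → . y e D] }  — shift
  I1: { [D' → D .] }  — accept
  I2: { [D → P . *], [P → P . e c] }  — shift
  I3: { [D → b . e c] }  — shift
  I4: { [P → e . * e] }  — shift
  I5: { [P → y . e D] }  — shift
  I6: { [D → . P *], [D → . b e c], [P → . P e c], [P → . e * e], [P → . y e D], [P → y e . D] }  — shift
  I7: { [P → y e D .] }  — reduce
  I8: { [P → e * . e] }  — shift
  I9: { [P → e * e .] }  — reduce
  I10: { [D → b e . c] }  — shift
  I11: { [D → b e c .] }  — reduce
  I12: { [D → P * .] }  — reduce
  I13: { [P → P e . c] }  — shift
  I14: { [P → P e c .] }  — reduce

Every state is either a pure shift/goto state or contains exactly one complete item and nothing to shift — no conflicts. The grammar is LR(0).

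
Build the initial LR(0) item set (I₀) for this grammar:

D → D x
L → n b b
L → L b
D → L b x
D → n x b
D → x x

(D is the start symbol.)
First, augment the grammar with D' → D
I₀ = CLOSURE({ [D' → . D] }):
  [D' → . D] has the dot before D: add [D → . D x], [D → . L b x], [D → . n x b], [D → . x x]
  [D → . L b x] has the dot before L: add [L → . n b b], [L → . L b]
No further items can be added.

I₀ = { [D → . D x], [D → . L b x], [D → . n x b], [D → . x x], [D' → . D], [L → . L b], [L → . n b b] }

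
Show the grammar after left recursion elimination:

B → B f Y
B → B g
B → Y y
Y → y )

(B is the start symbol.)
B → Y y B'
B' → f Y B'
B' → g B'
B' → ε
Y → y )

B is directly left-recursive. The standard transformation for
  A → A α₁ | ... | A α_m | β₁ | ... | β_n
is
  A  → β₁ A' | ... | β_n A'
  A' → α₁ A' | ... | α_m A' | ε

B → Y y becomes B → Y y B'
B → B f Y becomes B' → f Y B'
B → B g becomes B' → g B'
Add B' → ε

Productions for other non-terminals are unchanged:
  Y → y )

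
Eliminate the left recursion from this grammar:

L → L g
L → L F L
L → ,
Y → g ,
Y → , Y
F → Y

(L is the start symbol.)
L → , L'
L' → g L'
L' → F L L'
L' → ε
Y → g ,
Y → , Y
F → Y

L is directly left-recursive. The standard transformation for
  A → A α₁ | ... | A α_m | β₁ | ... | β_n
is
  A  → β₁ A' | ... | β_n A'
  A' → α₁ A' | ... | α_m A' | ε

L → , becomes L → , L'
L → L g becomes L' → g L'
L → L F L becomes L' → F L L'
Add L' → ε

Productions for other non-terminals are unchanged:
  Y → g ,
  Y → , Y
  F → Y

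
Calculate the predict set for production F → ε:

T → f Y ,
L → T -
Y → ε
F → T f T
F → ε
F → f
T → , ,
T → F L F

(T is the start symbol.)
PREDICT(F → ε) = (FIRST(RHS) \ {ε}) ∪ (FOLLOW(F) if ε ∈ FIRST(RHS), i.e. RHS ⇒* ε)
The right-hand side is ε (FIRST(ε) = { ε }), so the predict set is FOLLOW(F) = { $, ',', '-', 'f' }
PREDICT(F → ε) = { $, ',', '-', 'f' }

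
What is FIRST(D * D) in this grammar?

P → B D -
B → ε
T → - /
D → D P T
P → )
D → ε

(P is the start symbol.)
FIRST sets of the non-terminals involved (from the grammar, by fixed-point iteration):
  FIRST(D) = { ')', '-', ε }

To compute FIRST(D * D), process the symbols left to right:
Symbol D is a non-terminal. Add FIRST(D) \ {ε} = { ')', '-' }
D is nullable (ε ∈ FIRST(D)), continue to the next symbol.
Symbol * is a terminal. Add '*' and stop.
FIRST(D * D) = { ')', '*', '-' }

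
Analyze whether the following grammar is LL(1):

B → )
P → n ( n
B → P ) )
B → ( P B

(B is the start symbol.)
Relevant sets:
  FIRST(P) = { 'n' }

For B:
  PREDICT(B → ')') = { ')' }
  PREDICT(B → P ')' ')') = { 'n' }
  PREDICT(B → '(' P B) = { '(' }
P has a single production, so nothing to check there.

All predict sets are disjoint. The grammar IS LL(1).

Answer: Yes, the grammar is LL(1).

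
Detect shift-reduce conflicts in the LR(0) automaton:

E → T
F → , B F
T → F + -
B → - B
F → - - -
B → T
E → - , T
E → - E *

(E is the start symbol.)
A shift-reduce conflict occurs when an LR(0) state has both:
  - a complete (reduce) item [A → α .] (dot at the end), and
  - a shift item [B → β . c γ] (dot before a terminal).

Augment with E' → E and build the canonical LR(0) collection (I0 = CLOSURE({[E' → . E]}), then GOTO on every symbol after a dot until no new states appear). It has 24 states:
  I0: { [E → . - , T], [E → . - E *], [E → . T], [E' → . E], [F → . , B F], [F → . - - -], [T → . F + -] }  — shift
  I1: { [B → . - B], [B → . T], [F → , . B F], [F → . , B F], [F → . - - -], [T → . F + -] }  — shift
  I2: { [E → - . , T], [E → - . E *], [E → . - , T], [E → . - E *], [E → . T], [F → - . - -], [F → . , B F], [F → . - - -], [T → . F + -] }  — shift
  I3: { [E' → E .] }  — accept
  I4: { [T → F . + -] }  — shift
  I5: { [E → T .] }  — reduce
  I6: { [T → F + . -] }  — shift
  I7: { [T → F + - .] }  — reduce
  I8: { [B → . - B], [B → . T], [E → - , . T], [F → , . B F], [F → . , B F], [F → . - - -], [T → . F + -] }  — shift
  I9: { [E → - . , T], [E → - . E *], [E → . - , T], [E → . - E *], [E → . T], [F → - - . -], [F → - . - -], [F → . , B F], [F → . - - -], [T → . F + -] }  — shift
  I10: { [E → - E . *] }  — shift
  I11: { [E → - E * .] }  — reduce
  I12: { [E → - . , T], [E → - . E *], [E → . - , T], [E → . - E *], [E → . T], [F → - - - .], [F → - - . -], [F → - . - -], [F → . , B F], [F → . - - -], [T → . F + -] }  — shift, reduce
  I13: { [B → - . B], [B → . - B], [B → . T], [F → - . - -], [F → . , B F], [F → . - - -], [T → . F + -] }  — shift
  I14: { [F → , B . F], [F → . , B F], [F → . - - -] }  — shift
  I15: { [B → T .], [E → - , T .] }  — 2 reduces
  I16: { [F → - . - -] }  — shift
  I17: { [F → , B F .] }  — reduce
  I18: { [F → - - . -] }  — shift
  I19: { [F → - - - .] }  — reduce
  I20: { [B → - . B], [B → . - B], [B → . T], [F → - - . -], [F → - . - -], [F → . , B F], [F → . - - -], [T → . F + -] }  — shift
  I21: { [B → - B .] }  — reduce
  I22: { [B → T .] }  — reduce
  I23: { [B → - . B], [B → . - B], [B → . T], [F → - - - .], [F → - - . -], [F → - . - -], [F → . , B F], [F → . - - -], [T → . F + -] }  — shift, reduce

I12 contains reduce item [F → - - - .] and shift items [E → . - , T], [E → - . , T], [E → . - E *], [F → . , B F], [F → . - - -], [F → - . - -], [F → - - . -] — shift-reduce conflict.
I23 contains reduce item [F → - - - .] and shift items [B → . - B], [F → . , B F], [F → . - - -], [F → - . - -], [F → - - . -] — shift-reduce conflict.

Answer: Yes — I12: [F → - - - .] vs [E → . - , T]; I23: [F → - - - .] vs [B → . - B]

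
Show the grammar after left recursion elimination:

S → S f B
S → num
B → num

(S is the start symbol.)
S is directly left-recursive. The standard transformation for
  A → A α₁ | ... | A α_m | β₁ | ... | β_n
is
  A  → β₁ A' | ... | β_n A'
  A' → α₁ A' | ... | α_m A' | ε

S → num becomes S → num S'
S → S f B becomes S' → f B S'
Add S' → ε

Productions for other non-terminals are unchanged:
  B → num

Resulting grammar:
S → num S'
S' → f B S'
S' → ε
B → num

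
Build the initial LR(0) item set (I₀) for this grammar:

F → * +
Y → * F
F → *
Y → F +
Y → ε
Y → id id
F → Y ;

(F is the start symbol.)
{ [F → . * +], [F → . *], [F → . Y ;], [F' → . F], [Y → . * F], [Y → . F +], [Y → . id id], [Y → .] }

First, augment the grammar with F' → F
I₀ = CLOSURE({ [F' → . F] }):
  [F' → . F] has the dot before F: add [F → . * +], [F → . *], [F → . Y ;]
  [F → . Y ;] has the dot before Y: add [Y → . * F], [Y → . F +], [Y → .], [Y → . id id]
No further items can be added.

I₀ = { [F → . * +], [F → . *], [F → . Y ;], [F' → . F], [Y → . * F], [Y → . F +], [Y → . id id], [Y → .] }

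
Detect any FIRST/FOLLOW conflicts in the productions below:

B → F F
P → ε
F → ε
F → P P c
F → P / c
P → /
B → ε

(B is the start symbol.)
Yes. P → '/' with FOLLOW(P) on { '/' }; F → P P c with FOLLOW(F) on { '/', 'c' }; F → P '/' c with FOLLOW(F) on { '/' }

A FIRST/FOLLOW conflict occurs when a non-terminal N has a nullable alternative N → β (β ⇒* ε) and another alternative N → α with FIRST(α) ∩ FOLLOW(N) ≠ ∅: on such a lookahead the parser cannot decide between expanding α and letting N vanish via β.

Nullable non-terminals: B, F, P.
FIRST sets used below: FIRST(F) = { '/', 'c', ε }, FIRST(P) = { '/', ε }

B: nullable alternative(s) B → F F, B → ε; FOLLOW(B) = { $ }
  B → F F: FIRST \ {ε} = { '/', 'c' } — disjoint from FOLLOW(B)
  B → ε: FIRST \ {ε} = { } — disjoint from FOLLOW(B)

F: nullable alternative(s) F → ε; FOLLOW(F) = { $, '/', 'c' }
  F → ε: FIRST \ {ε} = { } — this is the only nullable alternative, skip
  F → P P c: FIRST \ {ε} = { '/', 'c' } — overlaps FOLLOW(F) on { '/', 'c' }: CONFLICT
  F → P / c: FIRST \ {ε} = { '/' } — overlaps FOLLOW(F) on { '/' }: CONFLICT

P: nullable alternative(s) P → ε; FOLLOW(P) = { '/', 'c' }
  P → ε: FIRST \ {ε} = { } — this is the only nullable alternative, skip
  P → /: FIRST \ {ε} = { '/' } — overlaps FOLLOW(P) on { '/' }: CONFLICT

So the grammar has 3 FIRST/FOLLOW conflicts (marked CONFLICT above).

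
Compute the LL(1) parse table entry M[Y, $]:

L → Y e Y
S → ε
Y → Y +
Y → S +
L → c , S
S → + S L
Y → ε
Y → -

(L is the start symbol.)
To find M[Y, $], we find productions for Y where $ is in the predict set (PREDICT(N → α) = (FIRST(α) \ {ε}) ∪ (FOLLOW(N) if α ⇒* ε)).

Relevant sets:
  FIRST(Y) = { '+', '-', ε }
  FIRST(S) = { '+', ε }
  FOLLOW(Y) = { $, '+', '-', 'c', 'e' }

Y → Y +: PREDICT = { '+', '-' }
Y → S +: PREDICT = { '+' }
Y → ε: PREDICT = { $, '+', '-', 'c', 'e' }
  $ is in predict set, so this production goes in M[Y, $]
Y → -: PREDICT = { '-' }

M[Y, $] = Y → ε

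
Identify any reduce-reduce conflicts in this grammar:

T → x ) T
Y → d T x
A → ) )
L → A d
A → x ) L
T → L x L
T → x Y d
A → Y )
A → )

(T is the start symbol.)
Augment with T' → T and build the canonical LR(0) collection (I0 = CLOSURE({[T' → . T]}), then GOTO on every symbol after a dot until no new states appear). It has 23 states:
  I0: { [A → . ) )], [A → . )], [A → . Y )], [A → . x ) L], [L → . A d], [T → . L x L], [T → . x ) T], [T → . x Y d], [T' → . T], [Y → . d T x] }  — shift
  I1: { [A → ) . )], [A → ) .] }  — shift, reduce
  I2: { [L → A . d] }  — shift
  I3: { [T → L . x L] }  — shift
  I4: { [T' → T .] }  — accept
  I5: { [A → Y . )] }  — shift
  I6: { [A → . ) )], [A → . )], [A → . Y )], [A → . x ) L], [L → . A d], [T → . L x L], [T → . x ) T], [T → . x Y d], [Y → . d T x], [Y → d . T x] }  — shift
  I7: { [A → x . ) L], [T → x . ) T], [T → x . Y d], [Y → . d T x] }  — shift
  I8: { [A → . ) )], [A → . )], [A → . Y )], [A → . x ) L], [A → x ) . L], [L → . A d], [T → . L x L], [T → . x ) T], [T → . x Y d], [T → x ) . T], [Y → . d T x] }  — shift
  I9: { [T → x Y . d] }  — shift
  I10: { [T → x Y d .] }  — reduce
  I11: { [A → x ) L .], [T → L . x L] }  — shift, reduce
  I12: { [T → x ) T .] }  — reduce
  I13: { [A → . ) )], [A → . )], [A → . Y )], [A → . x ) L], [L → . A d], [T → L x . L], [Y → . d T x] }  — shift
  I14: { [T → L x L .] }  — reduce
  I15: { [A → x . ) L] }  — shift
  I16: { [A → . ) )], [A → . )], [A → . Y )], [A → . x ) L], [A → x ) . L], [L → . A d], [Y → . d T x] }  — shift
  I17: { [A → x ) L .] }  — reduce
  I18: { [Y → d T . x] }  — shift
  I19: { [Y → d T x .] }  — reduce
  I20: { [A → Y ) .] }  — reduce
  I21: { [L → A d .] }  — reduce
  I22: { [A → ) ) .] }  — reduce

No state contains more than one complete item.

Answer: No reduce-reduce conflicts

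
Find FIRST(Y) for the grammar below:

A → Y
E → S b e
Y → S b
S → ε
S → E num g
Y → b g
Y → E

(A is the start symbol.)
FIRST sets of the other non-terminals involved (by the same procedure, iterated to a fixed point):
  FIRST(S) = { 'b', ε }
  FIRST(E) = { 'b' }

From Y → S b:
  - S is a non-terminal: add FIRST(S) \ {ε} = { 'b' }
    S is nullable, so continue to the next symbol
  - b is a terminal: add 'b' and stop
From Y → b g:
  - b is a terminal: add 'b' and stop
From Y → E:
  - E is a non-terminal: add FIRST(E) \ {ε} = { 'b' }
    E is not nullable, so stop

Collecting: FIRST(Y) = { 'b' }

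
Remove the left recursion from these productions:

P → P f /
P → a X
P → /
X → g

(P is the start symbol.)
P → a X P'
P → / P'
P' → f / P'
P' → ε
X → g

P is directly left-recursive. The standard transformation for
  A → A α₁ | ... | A α_m | β₁ | ... | β_n
is
  A  → β₁ A' | ... | β_n A'
  A' → α₁ A' | ... | α_m A' | ε

P → a X becomes P → a X P'
P → / becomes P → / P'
P → P f / becomes P' → f / P'
Add P' → ε

Productions for other non-terminals are unchanged:
  X → g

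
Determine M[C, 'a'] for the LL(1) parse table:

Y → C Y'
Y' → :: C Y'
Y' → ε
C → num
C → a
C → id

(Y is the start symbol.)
C → a

To find M[C, 'a'], we find productions for C where 'a' is in the predict set (PREDICT(N → α) = (FIRST(α) \ {ε}) ∪ (FOLLOW(N) if α ⇒* ε)).

C → num: PREDICT = { 'num' }
C → a: PREDICT = { 'a' }
  'a' is in predict set, so this production goes in M[C, 'a']
C → id: PREDICT = { 'id' }

M[C, 'a'] = C → a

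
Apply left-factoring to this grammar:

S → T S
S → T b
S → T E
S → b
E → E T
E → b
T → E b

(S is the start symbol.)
S → T S'
S' → S
S' → b
S' → E
S → b
E → E T
E → b
T → E b

Left-factoring transforms A → αβ₁ | αβ₂ into A → αA' and A' → β₁ | β₂
(α is the longest common prefix among the alternatives). Repeat until
no nonterminal has two alternatives with a common prefix.

Round 1: S has alternatives sharing prefix 'T'. Introduce S': S → T S'
  Add: S' → S
  Add: S' → b
  Add: S' → E

No remaining common prefixes — done.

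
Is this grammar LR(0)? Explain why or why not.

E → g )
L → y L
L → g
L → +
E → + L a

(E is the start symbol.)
Augment with E' → E and build the canonical LR(0) collection (I0 = CLOSURE({[E' → . E]}), then GOTO on every symbol after a dot until no new states appear). It has 11 states:
  I0: { [E → . + L a], [E → . g )], [E' → . E] }  — shift
  I1: { [E → + . L a], [L → . +], [L → . g], [L → . y L] }  — shift
  I2: { [E' → E .] }  — accept
  I3: { [E → g . )] }  — shift
  I4: { [E → g ) .] }  — reduce
  I5: { [L → + .] }  — reduce
  I6: { [E → + L . a] }  — shift
  I7: { [L → g .] }  — reduce
  I8: { [L → . +], [L → . g], [L → . y L], [L → y . L] }  — shift
  I9: { [L → y L .] }  — reduce
  I10: { [E → + L a .] }  — reduce

Every state is either a pure shift/goto state or contains exactly one complete item and nothing to shift — no conflicts. The grammar is LR(0).

Answer: Yes, the grammar is LR(0)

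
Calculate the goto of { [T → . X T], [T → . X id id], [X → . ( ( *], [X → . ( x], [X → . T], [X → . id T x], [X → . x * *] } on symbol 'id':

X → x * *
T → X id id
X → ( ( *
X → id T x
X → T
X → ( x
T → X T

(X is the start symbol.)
{ [T → . X T], [T → . X id id], [X → . ( ( *], [X → . ( x], [X → . T], [X → . id T x], [X → . x * *], [X → id . T x] }

GOTO(I, 'id') = CLOSURE({ [A → αX.β] : [A → α.Xβ] ∈ I, X = 'id' })

Items with dot before 'id', with the dot advanced:
  [X → . id T x] → [X → id . T x]
Closure of the advanced items:
  [X → id . T x] has the dot before T: add [T → . X id id], [T → . X T]
  [T → . X id id] has the dot before X: add [X → . x * *], [X → . ( ( *], [X → . id T x], [X → . T], [X → . ( x]

GOTO = { [T → . X T], [T → . X id id], [X → . ( ( *], [X → . ( x], [X → . T], [X → . id T x], [X → . x * *], [X → id . T x] }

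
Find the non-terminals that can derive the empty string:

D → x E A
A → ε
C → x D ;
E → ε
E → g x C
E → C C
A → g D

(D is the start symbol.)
ε-productions: A → ε, E → ε
So A, E are immediately nullable.
No further non-terminal can be added: every production for the remaining non-terminals contains a terminal or a non-nullable non-terminal.
Nullable = { 'A', 'E' }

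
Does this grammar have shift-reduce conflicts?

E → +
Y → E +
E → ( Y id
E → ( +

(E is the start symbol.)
A shift-reduce conflict occurs when an LR(0) state has both:
  - a complete (reduce) item [A → α .] (dot at the end), and
  - a shift item [B → β . c γ] (dot before a terminal).

Augment with E' → E and build the canonical LR(0) collection (I0 = CLOSURE({[E' → . E]}), then GOTO on every symbol after a dot until no new states appear). It has 9 states:
  I0: { [E → . ( +], [E → . ( Y id], [E → . +], [E' → . E] }  — shift
  I1: { [E → ( . +], [E → ( . Y id], [E → . ( +], [E → . ( Y id], [E → . +], [Y → . E +] }  — shift
  I2: { [E → + .] }  — reduce
  I3: { [E' → E .] }  — accept
  I4: { [E → ( + .], [E → + .] }  — 2 reduces
  I5: { [Y → E . +] }  — shift
  I6: { [E → ( Y . id] }  — shift
  I7: { [E → ( Y id .] }  — reduce
  I8: { [Y → E + .] }  — reduce

No state contains both a complete item and a shift item.

Answer: No shift-reduce conflicts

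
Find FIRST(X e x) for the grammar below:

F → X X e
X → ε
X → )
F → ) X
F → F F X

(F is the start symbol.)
{ ')', 'e' }

FIRST sets of the non-terminals involved (from the grammar, by fixed-point iteration):
  FIRST(X) = { ')', ε }

To compute FIRST(X e x), process the symbols left to right:
Symbol X is a non-terminal. Add FIRST(X) \ {ε} = { ')' }
X is nullable (ε ∈ FIRST(X)), continue to the next symbol.
Symbol e is a terminal. Add 'e' and stop.
FIRST(X e x) = { ')', 'e' }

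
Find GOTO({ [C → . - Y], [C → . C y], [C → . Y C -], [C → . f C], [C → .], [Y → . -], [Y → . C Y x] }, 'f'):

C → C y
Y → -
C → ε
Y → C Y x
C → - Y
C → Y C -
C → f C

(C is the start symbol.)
{ [C → . - Y], [C → . C y], [C → . Y C -], [C → . f C], [C → .], [C → f . C], [Y → . -], [Y → . C Y x] }

GOTO(I, 'f') = CLOSURE({ [A → αX.β] : [A → α.Xβ] ∈ I, X = 'f' })

Items with dot before 'f', with the dot advanced:
  [C → . f C] → [C → f . C]
Closure of the advanced items:
  [C → f . C] has the dot before C: add [C → . C y], [C → .], [C → . - Y], [C → . Y C -], [C → . f C]
  [C → . Y C -] has the dot before Y: add [Y → . -], [Y → . C Y x]

GOTO = { [C → . - Y], [C → . C y], [C → . Y C -], [C → . f C], [C → .], [C → f . C], [Y → . -], [Y → . C Y x] }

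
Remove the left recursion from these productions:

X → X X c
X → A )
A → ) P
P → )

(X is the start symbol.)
X is directly left-recursive. The standard transformation for
  A → A α₁ | ... | A α_m | β₁ | ... | β_n
is
  A  → β₁ A' | ... | β_n A'
  A' → α₁ A' | ... | α_m A' | ε

X → A ) becomes X → A ) X'
X → X X c becomes X' → X c X'
Add X' → ε

Productions for other non-terminals are unchanged:
  A → ) P
  P → )

Resulting grammar:
X → A ) X'
X' → X c X'
X' → ε
A → ) P
P → )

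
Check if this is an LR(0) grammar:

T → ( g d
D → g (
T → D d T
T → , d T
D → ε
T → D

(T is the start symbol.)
No. Shift-reduce conflict between [D → .] and [D → . g (]

Augment with T' → T and build the canonical LR(0) collection (I0 = CLOSURE({[T' → . T]}), then GOTO on every symbol after a dot until no new states appear). It has 13 states:
  I0: { [D → . g (], [D → .], [T → . ( g d], [T → . , d T], [T → . D d T], [T → . D], [T' → . T] }  — shift, reduce
  I1: { [T → ( . g d] }  — shift
  I2: { [T → , . d T] }  — shift
  I3: { [T → D . d T], [T → D .] }  — shift, reduce
  I4: { [T' → T .] }  — accept
  I5: { [D → g . (] }  — shift
  I6: { [D → g ( .] }  — reduce
  I7: { [D → . g (], [D → .], [T → . ( g d], [T → . , d T], [T → . D d T], [T → . D], [T → D d . T] }  — shift, reduce
  I8: { [T → D d T .] }  — reduce
  I9: { [D → . g (], [D → .], [T → , d . T], [T → . ( g d], [T → . , d T], [T → . D d T], [T → . D] }  — shift, reduce
  I10: { [T → , d T .] }  — reduce
  I11: { [T → ( g . d] }  — shift
  I12: { [T → ( g d .] }  — reduce

Conflict in state I0:
  Shift-reduce conflict between [D → .] and [D → . g (]
So the grammar is NOT LR(0).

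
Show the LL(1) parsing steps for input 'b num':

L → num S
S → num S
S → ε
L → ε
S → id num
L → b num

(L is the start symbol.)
LL(1) parsing maintains a stack (initially the start symbol over $) and the input. At each step: if the stack top is a terminal, match it against the current input token; if it is a non-terminal N, replace it with the RHS of M[N, lookahead] (the unique production whose predict set contains the lookahead).

Stack is shown with the top on the left.

Stack    Input    Action
------------------------
L $      b num $  output L → b num
b num $  b num $  match 'b'
num $    num $    match 'num'
$        $        accept

The string is accepted.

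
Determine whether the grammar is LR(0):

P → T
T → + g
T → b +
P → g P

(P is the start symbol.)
Augment with P' → P and build the canonical LR(0) collection (I0 = CLOSURE({[P' → . P]}), then GOTO on every symbol after a dot until no new states appear). It has 9 states:
  I0: { [P → . T], [P → . g P], [P' → . P], [T → . + g], [T → . b +] }  — shift
  I1: { [T → + . g] }  — shift
  I2: { [P' → P .] }  — accept
  I3: { [P → T .] }  — reduce
  I4: { [T → b . +] }  — shift
  I5: { [P → . T], [P → . g P], [P → g . P], [T → . + g], [T → . b +] }  — shift
  I6: { [P → g P .] }  — reduce
  I7: { [T → b + .] }  — reduce
  I8: { [T → + g .] }  — reduce

Every state is either a pure shift/goto state or contains exactly one complete item and nothing to shift — no conflicts. The grammar is LR(0).

Answer: Yes, the grammar is LR(0)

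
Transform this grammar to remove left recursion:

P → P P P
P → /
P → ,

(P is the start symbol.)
P → / P'
P → , P'
P' → P P P'
P' → ε

P is directly left-recursive. The standard transformation for
  A → A α₁ | ... | A α_m | β₁ | ... | β_n
is
  A  → β₁ A' | ... | β_n A'
  A' → α₁ A' | ... | α_m A' | ε

P → / becomes P → / P'
P → , becomes P → , P'
P → P P P becomes P' → P P P'
Add P' → ε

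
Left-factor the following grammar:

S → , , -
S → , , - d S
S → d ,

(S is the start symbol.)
S → , , - S'
S' → ε
S' → d S
S → d ,

Left-factoring transforms A → αβ₁ | αβ₂ into A → αA' and A' → β₁ | β₂
(α is the longest common prefix among the alternatives). Repeat until
no nonterminal has two alternatives with a common prefix.

Round 1: S has alternatives sharing prefix ', , -'. Introduce S': S → , , - S'
  Add: S' → ε
  Add: S' → d S

No remaining common prefixes — done.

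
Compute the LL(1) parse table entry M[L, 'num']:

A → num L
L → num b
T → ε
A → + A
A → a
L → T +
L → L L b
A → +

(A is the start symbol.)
To find M[L, 'num'], we find productions for L where 'num' is in the predict set (PREDICT(N → α) = (FIRST(α) \ {ε}) ∪ (FOLLOW(N) if α ⇒* ε)).

Relevant sets:
  FIRST(T) = { ε }
  FIRST(L) = { '+', 'num' }

L → num b: PREDICT = { 'num' }
  'num' is in predict set, so this production goes in M[L, 'num']
L → T +: PREDICT = { '+' }
L → L L b: PREDICT = { '+', 'num' }
  'num' is in predict set, so this production goes in M[L, 'num']

M[L, 'num'] = L → num b, L → L L b  (a multiply-defined cell — the grammar is not LL(1))

Answer: L → num b, L → L L b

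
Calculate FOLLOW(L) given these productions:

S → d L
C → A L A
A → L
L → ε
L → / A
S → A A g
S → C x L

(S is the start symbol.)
{ $, '/', 'g', 'x' }

In S → d L: L is at the end, add FOLLOW(S)
In C → A L A: L is followed by A, add FIRST(A) \ {ε} = { '/' }
  A is nullable, so also add FOLLOW(C)
In A → L: L is at the end, add FOLLOW(A)
In S → C x L: L is at the end, add FOLLOW(S)

The FOLLOW sets referred to above (computed the same way, to a fixed point):
  FOLLOW(S) = { $ }
  FOLLOW(C) = { 'x' }
  FOLLOW(A) = { $, '/', 'g', 'x' }

Taking the union: FOLLOW(L) = { $, '/', 'g', 'x' }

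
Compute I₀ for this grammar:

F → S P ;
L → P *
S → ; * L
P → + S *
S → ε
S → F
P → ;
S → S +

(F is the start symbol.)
{ [F → . S P ;], [F' → . F], [S → . ; * L], [S → . F], [S → . S +], [S → .] }

First, augment the grammar with F' → F
I₀ = CLOSURE({ [F' → . F] }):
  [F' → . F] has the dot before F: add [F → . S P ;]
  [F → . S P ;] has the dot before S: add [S → . ; * L], [S → .], [S → . F], [S → . S +]
No further items can be added.

I₀ = { [F → . S P ;], [F' → . F], [S → . ; * L], [S → . F], [S → . S +], [S → .] }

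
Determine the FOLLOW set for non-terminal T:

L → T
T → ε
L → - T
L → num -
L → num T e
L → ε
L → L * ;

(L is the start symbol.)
In L → T: T is at the end, add FOLLOW(L)
In L → - T: T is at the end, add FOLLOW(L)
In L → num T e: T is followed by e, add FIRST(e) \ {ε} = { 'e' }

The FOLLOW sets referred to above (computed the same way, to a fixed point):
  FOLLOW(L) = { $, '*' }

Taking the union: FOLLOW(T) = { $, '*', 'e' }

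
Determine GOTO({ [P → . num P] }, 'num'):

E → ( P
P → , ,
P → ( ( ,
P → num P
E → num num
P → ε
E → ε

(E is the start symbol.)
{ [P → . ( ( ,], [P → . , ,], [P → . num P], [P → .], [P → num . P] }

GOTO(I, 'num') = CLOSURE({ [A → αX.β] : [A → α.Xβ] ∈ I, X = 'num' })

Items with dot before 'num', with the dot advanced:
  [P → . num P] → [P → num . P]
Closure of the advanced items:
  [P → num . P] has the dot before P: add [P → . , ,], [P → . ( ( ,], [P → . num P], [P → .]

GOTO = { [P → . ( ( ,], [P → . , ,], [P → . num P], [P → .], [P → num . P] }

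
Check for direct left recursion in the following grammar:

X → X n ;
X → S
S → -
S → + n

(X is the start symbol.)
X → X n ;: LEFT RECURSIVE (starts with X)
X → S: starts with S
S → -: starts with '-'
S → + n: starts with '+'

The grammar has direct left recursion on: X.

Answer: Yes, X is left-recursive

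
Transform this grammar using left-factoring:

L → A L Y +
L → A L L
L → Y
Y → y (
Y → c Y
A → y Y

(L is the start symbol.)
L → A L L'
L' → Y +
L' → L
L → Y
Y → y (
Y → c Y
A → y Y

Left-factoring transforms A → αβ₁ | αβ₂ into A → αA' and A' → β₁ | β₂
(α is the longest common prefix among the alternatives). Repeat until
no nonterminal has two alternatives with a common prefix.

Round 1: L has alternatives sharing prefix 'A L'. Introduce L': L → A L L'
  Add: L' → Y +
  Add: L' → L

No remaining common prefixes — done.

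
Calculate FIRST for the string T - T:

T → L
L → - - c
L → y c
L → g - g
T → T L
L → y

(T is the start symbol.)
FIRST sets of the non-terminals involved (from the grammar, by fixed-point iteration):
  FIRST(T) = { '-', 'g', 'y' }

To compute FIRST(T - T), process the symbols left to right:
Symbol T is a non-terminal. Add FIRST(T) \ {ε} = { '-', 'g', 'y' }
T is not nullable (ε ∉ FIRST(T)), so stop here.
FIRST(T - T) = { '-', 'g', 'y' }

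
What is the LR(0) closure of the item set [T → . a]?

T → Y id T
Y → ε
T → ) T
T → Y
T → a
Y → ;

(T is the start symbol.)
{ [T → . a] }

To compute CLOSURE, for each item [A → α.Bβ] where B is a non-terminal, add [B → .γ] for all productions B → γ; repeat for the newly added items until nothing changes.

Start with: [T → . a]
The dot precedes the terminal a, so nothing is added.

CLOSURE = { [T → . a] }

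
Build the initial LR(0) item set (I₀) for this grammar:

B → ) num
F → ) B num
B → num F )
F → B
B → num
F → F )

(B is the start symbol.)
{ [B → . ) num], [B → . num F )], [B → . num], [B' → . B] }

First, augment the grammar with B' → B
I₀ = CLOSURE({ [B' → . B] }):
  [B' → . B] has the dot before B: add [B → . ) num], [B → . num F )], [B → . num]
No further items can be added.

I₀ = { [B → . ) num], [B → . num F )], [B → . num], [B' → . B] }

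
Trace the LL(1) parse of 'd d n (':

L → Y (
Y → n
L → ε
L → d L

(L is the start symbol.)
Stack is shown with the top on the left.

Stack  Input      Action
------------------------
L $    d d n ( $  output L → d L
d L $  d d n ( $  match 'd'
L $    d n ( $    output L → d L
d L $  d n ( $    match 'd'
L $    n ( $      output L → Y (
Y ( $  n ( $      output Y → n
n ( $  n ( $      match 'n'
( $    ( $        match '('
$      $          accept

The string is accepted.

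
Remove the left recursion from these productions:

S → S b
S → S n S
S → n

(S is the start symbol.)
S → n S'
S' → b S'
S' → n S S'
S' → ε

S is directly left-recursive. The standard transformation for
  A → A α₁ | ... | A α_m | β₁ | ... | β_n
is
  A  → β₁ A' | ... | β_n A'
  A' → α₁ A' | ... | α_m A' | ε

S → n becomes S → n S'
S → S b becomes S' → b S'
S → S n S becomes S' → n S S'
Add S' → ε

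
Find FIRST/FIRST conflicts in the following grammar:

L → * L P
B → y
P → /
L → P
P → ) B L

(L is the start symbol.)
No FIRST/FIRST conflicts.

A FIRST/FIRST conflict occurs when two productions N → α and N → β for the same non-terminal have FIRST(α) ∩ FIRST(β) ≠ ∅ (with ε ∈ FIRST of a nullable right-hand side, so two nullable alternatives also conflict).

FIRST sets of the non-terminals at (or reachable through a nullable prefix from) the front of some alternative:
  FIRST(P) = { ')', '/' }

Productions for L:
  L → * L P: FIRST = { '*' }
  L → P: FIRST = { ')', '/' }
Productions for P:
  P → /: FIRST = { '/' }
  P → ) B L: FIRST = { ')' }
B has only one production, so no FIRST/FIRST conflict is possible there.

All alternatives of each non-terminal have pairwise disjoint FIRST sets.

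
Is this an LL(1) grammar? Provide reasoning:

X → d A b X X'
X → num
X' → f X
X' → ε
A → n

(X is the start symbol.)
No. Predict set conflict for X': { 'f' }

A grammar is LL(1) if for each non-terminal N with multiple productions, the predict sets of those productions are pairwise disjoint, where PREDICT(N → α) = (FIRST(α) \ {ε}) ∪ (FOLLOW(N) if α ⇒* ε).

Relevant sets:
  FOLLOW(X') = { $, 'f' }

For X:
  PREDICT(X → d A b X X') = { 'd' }
  PREDICT(X → num) = { 'num' }
For X':
  PREDICT(X' → f X) = { 'f' }
  PREDICT(X' → ε) = { $, 'f' }
A has a single production, so nothing to check there.

Conflict found: Predict set conflict for X': { 'f' }
The grammar is NOT LL(1).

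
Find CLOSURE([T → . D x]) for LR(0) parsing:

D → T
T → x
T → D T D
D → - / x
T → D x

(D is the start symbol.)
To compute CLOSURE, for each item [A → α.Bβ] where B is a non-terminal, add [B → .γ] for all productions B → γ; repeat for the newly added items until nothing changes.

Start with: [T → . D x]
  [T → . D x] has the dot before D: add [D → . T], [D → . - / x]
  [D → . T] has the dot before T: add [T → . x], [T → . D T D]
No further items can be added.

CLOSURE = { [D → . - / x], [D → . T], [T → . D T D], [T → . D x], [T → . x] }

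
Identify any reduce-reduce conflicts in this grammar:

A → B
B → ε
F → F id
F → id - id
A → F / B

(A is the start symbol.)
A reduce-reduce conflict occurs when an LR(0) state has two complete items [A → α .] and [B → β .] — both call for a reduction, and with no lookahead the parser cannot choose between them.

Augment with A' → A and build the canonical LR(0) collection (I0 = CLOSURE({[A' → . A]}), then GOTO on every symbol after a dot until no new states appear). It has 10 states:
  I0: { [A → . B], [A → . F / B], [A' → . A], [B → .], [F → . F id], [F → . id - id] }  — shift, reduce
  I1: { [A' → A .] }  — accept
  I2: { [A → B .] }  — reduce
  I3: { [A → F . / B], [F → F . id] }  — shift
  I4: { [F → id . - id] }  — shift
  I5: { [F → id - . id] }  — shift
  I6: { [F → id - id .] }  — reduce
  I7: { [A → F / . B], [B → .] }  — reduce
  I8: { [F → F id .] }  — reduce
  I9: { [A → F / B .] }  — reduce

No state contains more than one complete item.

Answer: No reduce-reduce conflicts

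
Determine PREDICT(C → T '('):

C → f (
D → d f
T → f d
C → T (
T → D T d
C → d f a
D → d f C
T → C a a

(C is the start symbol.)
{ 'd', 'f' }

PREDICT(C → T '(') = (FIRST(RHS) \ {ε}) ∪ (FOLLOW(C) if ε ∈ FIRST(RHS), i.e. RHS ⇒* ε)
FIRST(T) = { 'd', 'f' }
FIRST(T '(') = { 'd', 'f' }
ε ∉ FIRST(T '('), so FOLLOW(C) is not added.
PREDICT(C → T '(') = { 'd', 'f' }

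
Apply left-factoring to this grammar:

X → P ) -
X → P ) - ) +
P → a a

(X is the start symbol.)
Left-factoring transforms A → αβ₁ | αβ₂ into A → αA' and A' → β₁ | β₂
(α is the longest common prefix among the alternatives). Repeat until
no nonterminal has two alternatives with a common prefix.

Round 1: X has alternatives sharing prefix 'P ) -'. Introduce X': X → P ) - X'
  Add: X' → ε
  Add: X' → ) +

No remaining common prefixes — done.

Resulting grammar:
X → P ) - X'
X' → ε
X' → ) +
P → a a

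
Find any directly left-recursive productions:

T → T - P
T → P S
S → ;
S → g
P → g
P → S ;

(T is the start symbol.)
Direct left recursion occurs when N → N α for some non-terminal N (the right-hand side begins with the left-hand side itself).

T → T - P: LEFT RECURSIVE (starts with T)
T → P S: starts with P
S → ;: starts with ';'
S → g: starts with g
P → g: starts with g
P → S ;: starts with S

The grammar has direct left recursion on: T.

Answer: Yes, T is left-recursive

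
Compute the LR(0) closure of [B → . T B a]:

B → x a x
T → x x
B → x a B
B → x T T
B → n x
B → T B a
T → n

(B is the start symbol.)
Start with: [B → . T B a]
  [B → . T B a] has the dot before T: add [T → . x x], [T → . n]
No further items can be added.

CLOSURE = { [B → . T B a], [T → . n], [T → . x x] }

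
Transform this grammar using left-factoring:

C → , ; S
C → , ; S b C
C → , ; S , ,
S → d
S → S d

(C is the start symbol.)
Left-factoring transforms A → αβ₁ | αβ₂ into A → αA' and A' → β₁ | β₂
(α is the longest common prefix among the alternatives). Repeat until
no nonterminal has two alternatives with a common prefix.

Round 1: C has alternatives sharing prefix ', ; S'. Introduce C': C → , ; S C'
  Add: C' → ε
  Add: C' → b C
  Add: C' → , ,

No remaining common prefixes — done.

Resulting grammar:
C → , ; S C'
C' → ε
C' → b C
C' → , ,
S → d
S → S d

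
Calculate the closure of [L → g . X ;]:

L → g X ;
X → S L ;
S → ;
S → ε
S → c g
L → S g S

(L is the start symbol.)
Start with: [L → g . X ;]
  [L → g . X ;] has the dot before X: add [X → . S L ;]
  [X → . S L ;] has the dot before S: add [S → . ;], [S → .], [S → . c g]
No further items can be added.

CLOSURE = { [L → g . X ;], [S → . ;], [S → . c g], [S → .], [X → . S L ;] }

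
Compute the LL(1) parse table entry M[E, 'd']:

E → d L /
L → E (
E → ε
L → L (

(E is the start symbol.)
To find M[E, 'd'], we find productions for E where 'd' is in the predict set (PREDICT(N → α) = (FIRST(α) \ {ε}) ∪ (FOLLOW(N) if α ⇒* ε)).

Relevant sets:
  FOLLOW(E) = { $, '(' }

E → d L /: PREDICT = { 'd' }
  'd' is in predict set, so this production goes in M[E, 'd']
E → ε: PREDICT = { $, '(' }

M[E, 'd'] = E → d L /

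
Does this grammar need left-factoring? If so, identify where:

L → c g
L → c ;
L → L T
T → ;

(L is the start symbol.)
Left-factoring is needed when two productions for the same non-terminal
share a common prefix on the right-hand side.

Productions for L:
  L → c g
  L → c ;
  L → L T

Found common prefix 'c' in productions for L

Answer: Yes, L has productions with common prefix 'c'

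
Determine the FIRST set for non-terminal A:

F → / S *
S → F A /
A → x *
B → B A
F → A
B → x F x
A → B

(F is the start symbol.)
{ 'x' }

To compute FIRST(A), examine every production with A on the left-hand side, reading each right-hand side left to right until a non-nullable symbol is reached.

FIRST sets of the other non-terminals involved (by the same procedure, iterated to a fixed point):
  FIRST(B) = { 'x' }

From A → x *:
  - x is a terminal: add 'x' and stop
From A → B:
  - B is a non-terminal: add FIRST(B) \ {ε} = { 'x' }
    B is not nullable, so stop

Collecting: FIRST(A) = { 'x' }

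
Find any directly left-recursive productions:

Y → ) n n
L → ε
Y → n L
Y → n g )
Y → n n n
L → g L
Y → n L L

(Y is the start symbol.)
No direct left recursion

Y → ) n n: starts with ')'
L → ε: starts with ε
Y → n L: starts with n
Y → n g ): starts with n
Y → n n n: starts with n
L → g L: starts with g
Y → n L L: starts with n

No direct left recursion found.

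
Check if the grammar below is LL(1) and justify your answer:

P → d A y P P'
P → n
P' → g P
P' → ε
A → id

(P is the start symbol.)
Relevant sets:
  FOLLOW(P') = { $, 'g' }

For P:
  PREDICT(P → d A y P P') = { 'd' }
  PREDICT(P → n) = { 'n' }
For P':
  PREDICT(P' → g P) = { 'g' }
  PREDICT(P' → ε) = { $, 'g' }
A has a single production, so nothing to check there.

Conflict found: Predict set conflict for P': { 'g' }
The grammar is NOT LL(1).

Answer: No. Predict set conflict for P': { 'g' }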